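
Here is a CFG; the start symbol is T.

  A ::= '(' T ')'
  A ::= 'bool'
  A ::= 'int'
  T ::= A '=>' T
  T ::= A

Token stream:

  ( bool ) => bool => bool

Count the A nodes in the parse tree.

4

[T [A ( [T [A bool]] )] => [T [A bool] => [T [A bool]]]]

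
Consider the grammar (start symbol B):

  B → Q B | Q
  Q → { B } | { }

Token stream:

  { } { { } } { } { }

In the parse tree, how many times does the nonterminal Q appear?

5

[B [Q { }] [B [Q { [B [Q { }]] }] [B [Q { }] [B [Q { }]]]]]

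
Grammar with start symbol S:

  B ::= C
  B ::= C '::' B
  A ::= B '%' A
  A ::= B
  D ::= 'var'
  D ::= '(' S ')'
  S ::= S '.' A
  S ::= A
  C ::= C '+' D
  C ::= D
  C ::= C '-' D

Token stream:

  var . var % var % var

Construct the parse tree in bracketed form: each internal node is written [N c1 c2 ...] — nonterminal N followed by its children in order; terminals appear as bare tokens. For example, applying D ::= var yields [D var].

S
S . A
A . A
B . A
C . A
D . A
var . A
var . B % A
var . C % A
var . D % A
var . var % A
var . var % B % A
var . var % C % A
var . var % D % A
var . var % var % A
var . var % var % B
var . var % var % C
var . var % var % D
var . var % var % var

[S [S [A [B [C [D var]]]]] . [A [B [C [D var]]] % [A [B [C [D var]]] % [A [B [C [D var]]]]]]]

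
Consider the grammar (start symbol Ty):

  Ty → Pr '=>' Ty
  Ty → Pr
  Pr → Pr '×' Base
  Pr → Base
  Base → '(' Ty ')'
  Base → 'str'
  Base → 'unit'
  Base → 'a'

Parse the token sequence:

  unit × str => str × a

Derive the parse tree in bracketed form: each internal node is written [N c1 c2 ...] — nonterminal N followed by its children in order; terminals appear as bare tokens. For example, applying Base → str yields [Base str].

Ty
Pr => Ty
Pr × Base => Ty
Base × Base => Ty
unit × Base => Ty
unit × str => Ty
unit × str => Pr
unit × str => Pr × Base
unit × str => Base × Base
unit × str => str × Base
unit × str => str × a

[Ty [Pr [Pr [Base unit]] × [Base str]] => [Ty [Pr [Pr [Base str]] × [Base a]]]]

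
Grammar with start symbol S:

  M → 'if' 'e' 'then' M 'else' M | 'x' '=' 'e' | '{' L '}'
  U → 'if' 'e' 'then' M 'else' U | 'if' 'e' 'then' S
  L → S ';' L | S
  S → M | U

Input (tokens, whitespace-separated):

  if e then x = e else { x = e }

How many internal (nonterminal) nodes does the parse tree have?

[S [M if e then [M x = e] else [M { [L [S [M x = e]]] }]]]

7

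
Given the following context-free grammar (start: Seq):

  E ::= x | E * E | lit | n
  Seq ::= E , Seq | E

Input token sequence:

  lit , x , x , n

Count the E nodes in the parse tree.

4

[Seq [E lit] , [Seq [E x] , [Seq [E x] , [Seq [E n]]]]]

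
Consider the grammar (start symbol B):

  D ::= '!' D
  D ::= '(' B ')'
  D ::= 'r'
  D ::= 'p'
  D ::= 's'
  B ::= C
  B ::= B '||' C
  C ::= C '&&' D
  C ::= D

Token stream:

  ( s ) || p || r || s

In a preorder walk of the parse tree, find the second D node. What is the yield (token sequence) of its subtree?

s

[B [B [B [B [C [D ( [B [C [D s]]] )]]] || [C [D p]]] || [C [D r]]] || [C [D s]]]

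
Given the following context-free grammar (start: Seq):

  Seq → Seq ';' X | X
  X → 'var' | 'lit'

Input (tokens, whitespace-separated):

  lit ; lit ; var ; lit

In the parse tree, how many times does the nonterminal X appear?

[Seq [Seq [Seq [Seq [X lit]] ; [X lit]] ; [X var]] ; [X lit]]

4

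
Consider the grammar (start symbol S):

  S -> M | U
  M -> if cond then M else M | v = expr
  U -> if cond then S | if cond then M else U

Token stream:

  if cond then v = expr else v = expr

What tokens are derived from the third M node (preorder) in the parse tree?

[S [M if cond then [M v = expr] else [M v = expr]]]

v = expr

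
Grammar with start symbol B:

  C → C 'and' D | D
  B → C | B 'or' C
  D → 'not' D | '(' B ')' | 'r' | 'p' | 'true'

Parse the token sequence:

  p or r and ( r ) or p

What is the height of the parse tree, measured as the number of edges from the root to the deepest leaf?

7

[B [B [B [C [D p]]] or [C [C [D r]] and [D ( [B [C [D r]]] )]]] or [C [D p]]]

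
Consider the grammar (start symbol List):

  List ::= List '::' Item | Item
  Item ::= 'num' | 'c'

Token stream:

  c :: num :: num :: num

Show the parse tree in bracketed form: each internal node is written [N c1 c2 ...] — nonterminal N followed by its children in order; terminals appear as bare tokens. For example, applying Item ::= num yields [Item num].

List
List :: Item
List :: Item :: Item
List :: Item :: Item :: Item
Item :: Item :: Item :: Item
c :: Item :: Item :: Item
c :: num :: Item :: Item
c :: num :: num :: Item
c :: num :: num :: num

[List [List [List [List [Item c]] :: [Item num]] :: [Item num]] :: [Item num]]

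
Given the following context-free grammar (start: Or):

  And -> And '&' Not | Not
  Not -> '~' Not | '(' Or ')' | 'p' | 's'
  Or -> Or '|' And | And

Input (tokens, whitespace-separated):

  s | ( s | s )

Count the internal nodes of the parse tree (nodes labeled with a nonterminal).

[Or [Or [And [Not s]]] | [And [Not ( [Or [Or [And [Not s]]] | [And [Not s]]] )]]]

12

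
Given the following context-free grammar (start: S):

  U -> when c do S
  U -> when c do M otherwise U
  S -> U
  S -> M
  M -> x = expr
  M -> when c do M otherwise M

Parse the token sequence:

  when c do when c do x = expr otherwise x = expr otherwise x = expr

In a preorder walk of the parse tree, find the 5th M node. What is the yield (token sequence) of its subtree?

x = expr

[S [M when c do [M when c do [M x = expr] otherwise [M x = expr]] otherwise [M x = expr]]]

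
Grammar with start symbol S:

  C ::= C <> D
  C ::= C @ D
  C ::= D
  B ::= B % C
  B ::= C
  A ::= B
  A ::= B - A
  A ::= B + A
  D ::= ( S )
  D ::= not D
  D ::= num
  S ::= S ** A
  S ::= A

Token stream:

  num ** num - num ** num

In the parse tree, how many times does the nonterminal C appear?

4

[S [S [S [A [B [C [D num]]]]] ** [A [B [C [D num]]] - [A [B [C [D num]]]]]] ** [A [B [C [D num]]]]]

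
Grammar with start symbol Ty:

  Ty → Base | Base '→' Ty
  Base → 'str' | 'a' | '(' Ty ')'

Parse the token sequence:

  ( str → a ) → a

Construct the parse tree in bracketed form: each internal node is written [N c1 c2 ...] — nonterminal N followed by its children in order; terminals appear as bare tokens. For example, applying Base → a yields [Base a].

[Ty [Base ( [Ty [Base str] → [Ty [Base a]]] )] → [Ty [Base a]]]

Ty
Base → Ty
( Ty ) → Ty
( Base → Ty ) → Ty
( str → Ty ) → Ty
( str → Base ) → Ty
( str → a ) → Ty
( str → a ) → Base
( str → a ) → a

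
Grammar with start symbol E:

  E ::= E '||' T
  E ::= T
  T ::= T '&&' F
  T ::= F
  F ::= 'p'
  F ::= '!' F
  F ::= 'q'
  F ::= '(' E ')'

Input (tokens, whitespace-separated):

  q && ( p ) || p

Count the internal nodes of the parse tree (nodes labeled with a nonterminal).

[E [E [T [T [F q]] && [F ( [E [T [F p]]] )]]] || [T [F p]]]

11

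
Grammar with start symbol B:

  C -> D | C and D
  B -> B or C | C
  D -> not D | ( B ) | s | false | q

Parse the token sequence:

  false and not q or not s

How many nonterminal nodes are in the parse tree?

10

[B [B [C [C [D false]] and [D not [D q]]]] or [C [D not [D s]]]]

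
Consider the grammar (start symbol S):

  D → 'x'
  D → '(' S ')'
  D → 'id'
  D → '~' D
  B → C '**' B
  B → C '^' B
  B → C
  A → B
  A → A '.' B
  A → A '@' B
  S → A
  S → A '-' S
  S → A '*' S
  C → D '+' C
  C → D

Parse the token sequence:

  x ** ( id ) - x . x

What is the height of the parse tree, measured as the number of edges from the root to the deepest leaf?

11

[S [A [B [C [D x]] ** [B [C [D ( [S [A [B [C [D id]]]]] )]]]]] - [S [A [A [B [C [D x]]]] . [B [C [D x]]]]]]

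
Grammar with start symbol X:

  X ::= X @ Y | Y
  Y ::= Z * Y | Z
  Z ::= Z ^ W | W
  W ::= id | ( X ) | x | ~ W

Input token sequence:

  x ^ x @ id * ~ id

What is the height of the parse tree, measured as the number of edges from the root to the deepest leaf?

[X [X [Y [Z [Z [W x]] ^ [W x]]]] @ [Y [Z [W id]] * [Y [Z [W ~ [W id]]]]]]

6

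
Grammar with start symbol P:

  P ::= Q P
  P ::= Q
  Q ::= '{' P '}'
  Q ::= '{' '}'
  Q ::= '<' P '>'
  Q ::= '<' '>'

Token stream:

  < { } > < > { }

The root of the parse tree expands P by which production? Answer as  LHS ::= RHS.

P ::= Q P

[P [Q < [P [Q { }]] >] [P [Q < >] [P [Q { }]]]]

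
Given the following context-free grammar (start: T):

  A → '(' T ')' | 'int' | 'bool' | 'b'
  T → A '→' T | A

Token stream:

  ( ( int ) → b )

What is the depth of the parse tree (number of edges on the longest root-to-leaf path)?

[T [A ( [T [A ( [T [A int]] )] → [T [A b]]] )]]

6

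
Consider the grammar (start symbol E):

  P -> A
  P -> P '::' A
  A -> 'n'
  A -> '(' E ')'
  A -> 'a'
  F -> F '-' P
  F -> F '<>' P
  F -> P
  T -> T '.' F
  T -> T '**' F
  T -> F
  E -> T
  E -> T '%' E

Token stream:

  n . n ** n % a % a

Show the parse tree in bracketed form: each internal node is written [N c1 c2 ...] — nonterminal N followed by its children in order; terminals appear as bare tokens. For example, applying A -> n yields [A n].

E
T % E
T ** F % E
T . F ** F % E
F . F ** F % E
P . F ** F % E
A . F ** F % E
n . F ** F % E
n . P ** F % E
n . A ** F % E
n . n ** F % E
n . n ** P % E
n . n ** A % E
n . n ** n % E
n . n ** n % T % E
n . n ** n % F % E
n . n ** n % P % E
n . n ** n % A % E
n . n ** n % a % E
n . n ** n % a % T
n . n ** n % a % F
n . n ** n % a % P
n . n ** n % a % A
n . n ** n % a % a

[E [T [T [T [F [P [A n]]]] . [F [P [A n]]]] ** [F [P [A n]]]] % [E [T [F [P [A a]]]] % [E [T [F [P [A a]]]]]]]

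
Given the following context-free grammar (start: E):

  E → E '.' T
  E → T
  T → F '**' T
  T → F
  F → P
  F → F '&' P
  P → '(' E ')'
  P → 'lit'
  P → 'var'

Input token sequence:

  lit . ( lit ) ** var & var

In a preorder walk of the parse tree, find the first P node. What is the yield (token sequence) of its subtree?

[E [E [T [F [P lit]]]] . [T [F [P ( [E [T [F [P lit]]]] )]] ** [T [F [F [P var]] & [P var]]]]]

lit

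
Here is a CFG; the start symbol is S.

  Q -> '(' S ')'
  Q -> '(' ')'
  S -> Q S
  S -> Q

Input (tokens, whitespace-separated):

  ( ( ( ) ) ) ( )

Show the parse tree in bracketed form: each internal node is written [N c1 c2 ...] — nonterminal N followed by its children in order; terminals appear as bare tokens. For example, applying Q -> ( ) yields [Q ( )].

[S [Q ( [S [Q ( [S [Q ( )]] )]] )] [S [Q ( )]]]

S
Q S
( S ) S
( Q ) S
( ( S ) ) S
( ( Q ) ) S
( ( ( ) ) ) S
( ( ( ) ) ) Q
( ( ( ) ) ) ( )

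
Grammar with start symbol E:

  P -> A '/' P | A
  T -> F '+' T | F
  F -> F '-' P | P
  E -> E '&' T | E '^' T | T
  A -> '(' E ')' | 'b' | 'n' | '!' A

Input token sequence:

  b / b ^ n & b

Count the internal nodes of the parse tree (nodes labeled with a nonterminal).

17

[E [E [E [T [F [P [A b] / [P [A b]]]]]] ^ [T [F [P [A n]]]]] & [T [F [P [A b]]]]]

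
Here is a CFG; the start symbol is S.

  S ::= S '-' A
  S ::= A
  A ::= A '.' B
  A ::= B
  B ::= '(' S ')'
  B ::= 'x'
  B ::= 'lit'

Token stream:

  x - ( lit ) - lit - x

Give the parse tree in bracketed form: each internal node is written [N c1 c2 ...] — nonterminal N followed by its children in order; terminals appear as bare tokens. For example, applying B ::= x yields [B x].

[S [S [S [S [A [B x]]] - [A [B ( [S [A [B lit]]] )]]] - [A [B lit]]] - [A [B x]]]

S
S - A
S - A - A
S - A - A - A
A - A - A - A
B - A - A - A
x - A - A - A
x - B - A - A
x - ( S ) - A - A
x - ( A ) - A - A
x - ( B ) - A - A
x - ( lit ) - A - A
x - ( lit ) - B - A
x - ( lit ) - lit - A
x - ( lit ) - lit - B
x - ( lit ) - lit - x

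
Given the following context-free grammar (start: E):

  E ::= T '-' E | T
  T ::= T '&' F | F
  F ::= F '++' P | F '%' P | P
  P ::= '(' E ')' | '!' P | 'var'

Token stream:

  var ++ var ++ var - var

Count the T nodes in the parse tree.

[E [T [F [F [F [P var]] ++ [P var]] ++ [P var]]] - [E [T [F [P var]]]]]

2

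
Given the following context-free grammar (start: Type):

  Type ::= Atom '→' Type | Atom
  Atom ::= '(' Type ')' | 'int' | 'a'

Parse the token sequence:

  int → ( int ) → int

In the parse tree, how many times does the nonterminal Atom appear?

[Type [Atom int] → [Type [Atom ( [Type [Atom int]] )] → [Type [Atom int]]]]

4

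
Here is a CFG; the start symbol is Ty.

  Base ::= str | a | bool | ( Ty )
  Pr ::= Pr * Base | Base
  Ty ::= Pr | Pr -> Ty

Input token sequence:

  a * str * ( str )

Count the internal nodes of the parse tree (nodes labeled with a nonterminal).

[Ty [Pr [Pr [Pr [Base a]] * [Base str]] * [Base ( [Ty [Pr [Base str]]] )]]]

10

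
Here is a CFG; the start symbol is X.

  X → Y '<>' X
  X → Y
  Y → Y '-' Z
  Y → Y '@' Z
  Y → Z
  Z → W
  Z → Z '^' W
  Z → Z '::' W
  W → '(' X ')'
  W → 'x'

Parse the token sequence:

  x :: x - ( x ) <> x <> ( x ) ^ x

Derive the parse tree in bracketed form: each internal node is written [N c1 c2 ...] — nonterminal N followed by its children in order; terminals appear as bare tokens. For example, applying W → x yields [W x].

[X [Y [Y [Z [Z [W x]] :: [W x]]] - [Z [W ( [X [Y [Z [W x]]]] )]]] <> [X [Y [Z [W x]]] <> [X [Y [Z [Z [W ( [X [Y [Z [W x]]]] )]] ^ [W x]]]]]]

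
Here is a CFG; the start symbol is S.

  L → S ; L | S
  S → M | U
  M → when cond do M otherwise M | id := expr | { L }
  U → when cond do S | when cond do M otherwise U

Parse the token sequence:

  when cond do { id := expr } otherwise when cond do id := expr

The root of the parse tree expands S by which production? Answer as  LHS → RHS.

S → U

[S [U when cond do [M { [L [S [M id := expr]]] }] otherwise [U when cond do [S [M id := expr]]]]]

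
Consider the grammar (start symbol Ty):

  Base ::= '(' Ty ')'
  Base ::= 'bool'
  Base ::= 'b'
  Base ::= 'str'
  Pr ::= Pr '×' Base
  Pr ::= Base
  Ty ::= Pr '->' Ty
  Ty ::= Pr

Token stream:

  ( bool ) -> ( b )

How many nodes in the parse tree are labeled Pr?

4

[Ty [Pr [Base ( [Ty [Pr [Base bool]]] )]] -> [Ty [Pr [Base ( [Ty [Pr [Base b]]] )]]]]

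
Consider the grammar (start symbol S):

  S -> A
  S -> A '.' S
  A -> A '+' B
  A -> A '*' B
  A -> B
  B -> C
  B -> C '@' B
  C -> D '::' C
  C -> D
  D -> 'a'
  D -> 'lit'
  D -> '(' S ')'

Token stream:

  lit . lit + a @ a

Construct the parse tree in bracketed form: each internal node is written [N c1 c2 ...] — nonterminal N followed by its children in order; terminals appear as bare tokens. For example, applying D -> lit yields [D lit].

S
A . S
B . S
C . S
D . S
lit . S
lit . A
lit . A + B
lit . B + B
lit . C + B
lit . D + B
lit . lit + B
lit . lit + C @ B
lit . lit + D @ B
lit . lit + a @ B
lit . lit + a @ C
lit . lit + a @ D
lit . lit + a @ a

[S [A [B [C [D lit]]]] . [S [A [A [B [C [D lit]]]] + [B [C [D a]] @ [B [C [D a]]]]]]]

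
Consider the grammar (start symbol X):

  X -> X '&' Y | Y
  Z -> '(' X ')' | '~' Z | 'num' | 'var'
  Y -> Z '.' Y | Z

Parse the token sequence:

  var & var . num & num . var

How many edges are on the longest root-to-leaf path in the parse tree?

[X [X [X [Y [Z var]]] & [Y [Z var] . [Y [Z num]]]] & [Y [Z num] . [Y [Z var]]]]

5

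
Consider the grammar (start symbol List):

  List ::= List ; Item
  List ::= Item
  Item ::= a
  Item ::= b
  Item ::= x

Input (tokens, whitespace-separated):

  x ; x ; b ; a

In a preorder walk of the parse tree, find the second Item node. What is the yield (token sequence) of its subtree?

x

[List [List [List [List [Item x]] ; [Item x]] ; [Item b]] ; [Item a]]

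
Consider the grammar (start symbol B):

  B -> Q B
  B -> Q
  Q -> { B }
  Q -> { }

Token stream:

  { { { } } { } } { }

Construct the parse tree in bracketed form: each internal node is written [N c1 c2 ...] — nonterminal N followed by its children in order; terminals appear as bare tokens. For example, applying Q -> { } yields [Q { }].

[B [Q { [B [Q { [B [Q { }]] }] [B [Q { }]]] }] [B [Q { }]]]

B
Q B
{ B } B
{ Q B } B
{ { B } B } B
{ { Q } B } B
{ { { } } B } B
{ { { } } Q } B
{ { { } } { } } B
{ { { } } { } } Q
{ { { } } { } } { }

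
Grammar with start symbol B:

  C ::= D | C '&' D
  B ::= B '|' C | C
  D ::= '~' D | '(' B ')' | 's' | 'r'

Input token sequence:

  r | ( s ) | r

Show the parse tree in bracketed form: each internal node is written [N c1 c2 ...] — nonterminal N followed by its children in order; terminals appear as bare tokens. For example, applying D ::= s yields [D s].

[B [B [B [C [D r]]] | [C [D ( [B [C [D s]]] )]]] | [C [D r]]]

B
B | C
B | C | C
C | C | C
D | C | C
r | C | C
r | D | C
r | ( B ) | C
r | ( C ) | C
r | ( D ) | C
r | ( s ) | C
r | ( s ) | D
r | ( s ) | r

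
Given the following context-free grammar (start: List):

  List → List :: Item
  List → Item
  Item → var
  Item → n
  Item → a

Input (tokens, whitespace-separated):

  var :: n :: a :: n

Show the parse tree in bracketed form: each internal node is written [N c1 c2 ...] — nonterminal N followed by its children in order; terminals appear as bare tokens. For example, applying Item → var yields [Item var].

[List [List [List [List [Item var]] :: [Item n]] :: [Item a]] :: [Item n]]

List
List :: Item
List :: Item :: Item
List :: Item :: Item :: Item
Item :: Item :: Item :: Item
var :: Item :: Item :: Item
var :: n :: Item :: Item
var :: n :: a :: Item
var :: n :: a :: n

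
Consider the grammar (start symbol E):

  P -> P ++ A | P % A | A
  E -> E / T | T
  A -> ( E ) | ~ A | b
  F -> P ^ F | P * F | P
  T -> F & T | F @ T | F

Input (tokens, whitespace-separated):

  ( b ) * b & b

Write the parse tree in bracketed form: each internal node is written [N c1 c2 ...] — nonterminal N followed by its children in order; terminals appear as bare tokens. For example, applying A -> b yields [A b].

E
T
F & T
P * F & T
A * F & T
( E ) * F & T
( T ) * F & T
( F ) * F & T
( P ) * F & T
( A ) * F & T
( b ) * F & T
( b ) * P & T
( b ) * A & T
( b ) * b & T
( b ) * b & F
( b ) * b & P
( b ) * b & A
( b ) * b & b

[E [T [F [P [A ( [E [T [F [P [A b]]]]] )]] * [F [P [A b]]]] & [T [F [P [A b]]]]]]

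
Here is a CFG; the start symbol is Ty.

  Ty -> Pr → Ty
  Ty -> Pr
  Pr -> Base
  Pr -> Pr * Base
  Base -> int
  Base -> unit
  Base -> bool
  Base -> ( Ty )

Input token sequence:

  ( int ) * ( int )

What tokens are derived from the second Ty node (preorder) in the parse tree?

int

[Ty [Pr [Pr [Base ( [Ty [Pr [Base int]]] )]] * [Base ( [Ty [Pr [Base int]]] )]]]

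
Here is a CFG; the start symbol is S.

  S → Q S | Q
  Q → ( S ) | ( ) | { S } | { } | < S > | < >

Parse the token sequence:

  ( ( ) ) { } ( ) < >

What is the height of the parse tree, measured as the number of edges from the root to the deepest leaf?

[S [Q ( [S [Q ( )]] )] [S [Q { }] [S [Q ( )] [S [Q < >]]]]]

5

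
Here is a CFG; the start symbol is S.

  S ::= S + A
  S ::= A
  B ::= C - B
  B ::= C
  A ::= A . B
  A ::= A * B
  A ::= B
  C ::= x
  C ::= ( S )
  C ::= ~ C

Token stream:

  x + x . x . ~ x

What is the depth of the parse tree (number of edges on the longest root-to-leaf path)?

6

[S [S [A [B [C x]]]] + [A [A [A [B [C x]]] . [B [C x]]] . [B [C ~ [C x]]]]]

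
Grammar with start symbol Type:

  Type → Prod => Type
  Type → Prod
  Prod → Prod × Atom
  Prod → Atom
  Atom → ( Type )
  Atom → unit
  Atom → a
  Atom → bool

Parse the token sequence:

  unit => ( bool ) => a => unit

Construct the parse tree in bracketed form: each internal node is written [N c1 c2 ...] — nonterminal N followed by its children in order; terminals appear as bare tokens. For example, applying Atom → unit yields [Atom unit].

Type
Prod => Type
Atom => Type
unit => Type
unit => Prod => Type
unit => Atom => Type
unit => ( Type ) => Type
unit => ( Prod ) => Type
unit => ( Atom ) => Type
unit => ( bool ) => Type
unit => ( bool ) => Prod => Type
unit => ( bool ) => Atom => Type
unit => ( bool ) => a => Type
unit => ( bool ) => a => Prod
unit => ( bool ) => a => Atom
unit => ( bool ) => a => unit

[Type [Prod [Atom unit]] => [Type [Prod [Atom ( [Type [Prod [Atom bool]]] )]] => [Type [Prod [Atom a]] => [Type [Prod [Atom unit]]]]]]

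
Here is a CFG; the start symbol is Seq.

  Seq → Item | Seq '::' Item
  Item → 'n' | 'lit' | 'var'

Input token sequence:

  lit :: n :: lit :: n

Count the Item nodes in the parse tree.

[Seq [Seq [Seq [Seq [Item lit]] :: [Item n]] :: [Item lit]] :: [Item n]]

4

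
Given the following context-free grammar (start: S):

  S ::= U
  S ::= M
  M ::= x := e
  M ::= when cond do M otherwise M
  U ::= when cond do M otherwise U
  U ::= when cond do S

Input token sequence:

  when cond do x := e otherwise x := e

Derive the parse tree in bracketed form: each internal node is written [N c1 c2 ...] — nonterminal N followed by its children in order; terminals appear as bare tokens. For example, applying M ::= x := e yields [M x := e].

S
M
when cond do M otherwise M
when cond do x := e otherwise M
when cond do x := e otherwise x := e

[S [M when cond do [M x := e] otherwise [M x := e]]]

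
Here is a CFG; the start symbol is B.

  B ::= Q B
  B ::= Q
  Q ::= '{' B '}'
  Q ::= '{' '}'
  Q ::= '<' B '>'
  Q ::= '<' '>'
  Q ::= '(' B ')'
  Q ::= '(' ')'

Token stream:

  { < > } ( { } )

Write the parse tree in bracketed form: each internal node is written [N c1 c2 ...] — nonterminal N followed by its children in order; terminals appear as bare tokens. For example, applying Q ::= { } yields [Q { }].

B
Q B
{ B } B
{ Q } B
{ < > } B
{ < > } Q
{ < > } ( B )
{ < > } ( Q )
{ < > } ( { } )

[B [Q { [B [Q < >]] }] [B [Q ( [B [Q { }]] )]]]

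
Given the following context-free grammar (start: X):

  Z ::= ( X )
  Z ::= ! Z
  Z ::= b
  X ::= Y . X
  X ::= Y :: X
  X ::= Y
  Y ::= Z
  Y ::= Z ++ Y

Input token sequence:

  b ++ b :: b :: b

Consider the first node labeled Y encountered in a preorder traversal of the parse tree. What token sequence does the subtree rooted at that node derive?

[X [Y [Z b] ++ [Y [Z b]]] :: [X [Y [Z b]] :: [X [Y [Z b]]]]]

b ++ b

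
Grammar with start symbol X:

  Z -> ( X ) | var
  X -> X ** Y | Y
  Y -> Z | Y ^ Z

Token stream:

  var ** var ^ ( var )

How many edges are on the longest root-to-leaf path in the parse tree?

6

[X [X [Y [Z var]]] ** [Y [Y [Z var]] ^ [Z ( [X [Y [Z var]]] )]]]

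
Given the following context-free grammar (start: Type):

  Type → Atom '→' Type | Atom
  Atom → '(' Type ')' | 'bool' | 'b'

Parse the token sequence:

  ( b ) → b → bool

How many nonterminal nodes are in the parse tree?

[Type [Atom ( [Type [Atom b]] )] → [Type [Atom b] → [Type [Atom bool]]]]

8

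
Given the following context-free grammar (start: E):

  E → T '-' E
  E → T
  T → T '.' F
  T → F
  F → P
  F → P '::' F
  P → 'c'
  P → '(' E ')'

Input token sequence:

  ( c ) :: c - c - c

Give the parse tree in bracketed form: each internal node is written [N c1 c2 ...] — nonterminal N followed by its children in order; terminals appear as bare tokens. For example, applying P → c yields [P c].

[E [T [F [P ( [E [T [F [P c]]]] )] :: [F [P c]]]] - [E [T [F [P c]]] - [E [T [F [P c]]]]]]

E
T - E
F - E
P :: F - E
( E ) :: F - E
( T ) :: F - E
( F ) :: F - E
( P ) :: F - E
( c ) :: F - E
( c ) :: P - E
( c ) :: c - E
( c ) :: c - T - E
( c ) :: c - F - E
( c ) :: c - P - E
( c ) :: c - c - E
( c ) :: c - c - T
( c ) :: c - c - F
( c ) :: c - c - P
( c ) :: c - c - c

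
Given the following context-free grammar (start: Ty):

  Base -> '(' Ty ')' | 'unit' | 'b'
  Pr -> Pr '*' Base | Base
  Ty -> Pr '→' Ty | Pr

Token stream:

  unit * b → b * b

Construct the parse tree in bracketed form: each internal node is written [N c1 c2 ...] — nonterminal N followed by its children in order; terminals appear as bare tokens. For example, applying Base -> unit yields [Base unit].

[Ty [Pr [Pr [Base unit]] * [Base b]] → [Ty [Pr [Pr [Base b]] * [Base b]]]]

Ty
Pr → Ty
Pr * Base → Ty
Base * Base → Ty
unit * Base → Ty
unit * b → Ty
unit * b → Pr
unit * b → Pr * Base
unit * b → Base * Base
unit * b → b * Base
unit * b → b * b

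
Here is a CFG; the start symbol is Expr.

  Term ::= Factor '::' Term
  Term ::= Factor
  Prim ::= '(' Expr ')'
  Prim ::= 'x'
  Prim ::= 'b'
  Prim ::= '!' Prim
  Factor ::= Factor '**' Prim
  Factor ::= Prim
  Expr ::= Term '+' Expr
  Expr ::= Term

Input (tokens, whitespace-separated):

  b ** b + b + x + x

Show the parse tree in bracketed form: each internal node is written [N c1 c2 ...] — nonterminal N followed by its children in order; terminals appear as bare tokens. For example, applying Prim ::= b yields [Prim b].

[Expr [Term [Factor [Factor [Prim b]] ** [Prim b]]] + [Expr [Term [Factor [Prim b]]] + [Expr [Term [Factor [Prim x]]] + [Expr [Term [Factor [Prim x]]]]]]]

Expr
Term + Expr
Factor + Expr
Factor ** Prim + Expr
Prim ** Prim + Expr
b ** Prim + Expr
b ** b + Expr
b ** b + Term + Expr
b ** b + Factor + Expr
b ** b + Prim + Expr
b ** b + b + Expr
b ** b + b + Term + Expr
b ** b + b + Factor + Expr
b ** b + b + Prim + Expr
b ** b + b + x + Expr
b ** b + b + x + Term
b ** b + b + x + Factor
b ** b + b + x + Prim
b ** b + b + x + x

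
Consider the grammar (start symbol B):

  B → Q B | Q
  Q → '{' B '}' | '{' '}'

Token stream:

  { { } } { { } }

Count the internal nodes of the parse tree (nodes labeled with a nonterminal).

8

[B [Q { [B [Q { }]] }] [B [Q { [B [Q { }]] }]]]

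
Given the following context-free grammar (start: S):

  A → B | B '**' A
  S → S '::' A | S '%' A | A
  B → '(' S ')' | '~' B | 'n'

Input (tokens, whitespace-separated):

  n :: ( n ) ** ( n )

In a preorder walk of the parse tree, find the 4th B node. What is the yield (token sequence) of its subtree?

( n )

[S [S [A [B n]]] :: [A [B ( [S [A [B n]]] )] ** [A [B ( [S [A [B n]]] )]]]]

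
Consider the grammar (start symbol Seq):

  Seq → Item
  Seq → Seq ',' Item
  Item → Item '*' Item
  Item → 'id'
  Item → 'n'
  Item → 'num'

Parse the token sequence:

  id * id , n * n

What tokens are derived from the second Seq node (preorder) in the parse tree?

id * id

[Seq [Seq [Item [Item id] * [Item id]]] , [Item [Item n] * [Item n]]]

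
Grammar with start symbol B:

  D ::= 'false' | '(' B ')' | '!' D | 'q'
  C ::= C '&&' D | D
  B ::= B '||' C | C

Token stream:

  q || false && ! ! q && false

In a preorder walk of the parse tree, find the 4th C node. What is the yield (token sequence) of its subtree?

false

[B [B [C [D q]]] || [C [C [C [D false]] && [D ! [D ! [D q]]]] && [D false]]]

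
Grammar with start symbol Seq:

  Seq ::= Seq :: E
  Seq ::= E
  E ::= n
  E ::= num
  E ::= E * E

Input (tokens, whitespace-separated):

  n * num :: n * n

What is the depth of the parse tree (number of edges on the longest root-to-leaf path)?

4

[Seq [Seq [E [E n] * [E num]]] :: [E [E n] * [E n]]]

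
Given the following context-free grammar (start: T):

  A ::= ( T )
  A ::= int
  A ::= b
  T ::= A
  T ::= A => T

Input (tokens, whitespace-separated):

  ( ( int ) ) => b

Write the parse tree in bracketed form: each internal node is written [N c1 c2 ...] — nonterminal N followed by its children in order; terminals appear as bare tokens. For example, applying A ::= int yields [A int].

T
A => T
( T ) => T
( A ) => T
( ( T ) ) => T
( ( A ) ) => T
( ( int ) ) => T
( ( int ) ) => A
( ( int ) ) => b

[T [A ( [T [A ( [T [A int]] )]] )] => [T [A b]]]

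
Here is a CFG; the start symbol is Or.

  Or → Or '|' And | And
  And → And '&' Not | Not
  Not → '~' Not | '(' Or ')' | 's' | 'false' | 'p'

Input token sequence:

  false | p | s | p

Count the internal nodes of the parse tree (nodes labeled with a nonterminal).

[Or [Or [Or [Or [And [Not false]]] | [And [Not p]]] | [And [Not s]]] | [And [Not p]]]

12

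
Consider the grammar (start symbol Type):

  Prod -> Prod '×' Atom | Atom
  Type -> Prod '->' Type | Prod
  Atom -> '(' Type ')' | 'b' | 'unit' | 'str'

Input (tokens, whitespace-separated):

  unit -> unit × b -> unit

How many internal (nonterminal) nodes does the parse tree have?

[Type [Prod [Atom unit]] -> [Type [Prod [Prod [Atom unit]] × [Atom b]] -> [Type [Prod [Atom unit]]]]]

11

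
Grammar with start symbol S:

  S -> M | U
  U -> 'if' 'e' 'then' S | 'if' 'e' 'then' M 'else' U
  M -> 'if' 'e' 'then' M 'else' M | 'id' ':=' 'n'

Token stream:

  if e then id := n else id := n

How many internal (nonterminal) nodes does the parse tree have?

4

[S [M if e then [M id := n] else [M id := n]]]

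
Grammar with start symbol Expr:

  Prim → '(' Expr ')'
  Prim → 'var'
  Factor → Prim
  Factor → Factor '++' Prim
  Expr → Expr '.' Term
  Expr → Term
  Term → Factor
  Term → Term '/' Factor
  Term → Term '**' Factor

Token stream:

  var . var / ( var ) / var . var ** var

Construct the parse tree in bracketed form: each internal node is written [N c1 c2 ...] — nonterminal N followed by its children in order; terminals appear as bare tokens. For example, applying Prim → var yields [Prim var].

[Expr [Expr [Expr [Term [Factor [Prim var]]]] . [Term [Term [Term [Factor [Prim var]]] / [Factor [Prim ( [Expr [Term [Factor [Prim var]]]] )]]] / [Factor [Prim var]]]] . [Term [Term [Factor [Prim var]]] ** [Factor [Prim var]]]]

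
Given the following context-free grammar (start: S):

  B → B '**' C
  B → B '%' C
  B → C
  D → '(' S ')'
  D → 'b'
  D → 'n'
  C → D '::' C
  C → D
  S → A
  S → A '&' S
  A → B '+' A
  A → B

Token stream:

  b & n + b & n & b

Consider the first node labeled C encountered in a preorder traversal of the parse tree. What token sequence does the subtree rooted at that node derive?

b

[S [A [B [C [D b]]]] & [S [A [B [C [D n]]] + [A [B [C [D b]]]]] & [S [A [B [C [D n]]]] & [S [A [B [C [D b]]]]]]]]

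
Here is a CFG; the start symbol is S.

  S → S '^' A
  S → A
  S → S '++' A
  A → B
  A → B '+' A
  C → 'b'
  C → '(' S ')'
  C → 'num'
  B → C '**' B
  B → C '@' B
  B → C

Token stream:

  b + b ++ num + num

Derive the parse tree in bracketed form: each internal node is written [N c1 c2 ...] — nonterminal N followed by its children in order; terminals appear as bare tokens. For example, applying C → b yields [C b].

[S [S [A [B [C b]] + [A [B [C b]]]]] ++ [A [B [C num]] + [A [B [C num]]]]]

S
S ++ A
A ++ A
B + A ++ A
C + A ++ A
b + A ++ A
b + B ++ A
b + C ++ A
b + b ++ A
b + b ++ B + A
b + b ++ C + A
b + b ++ num + A
b + b ++ num + B
b + b ++ num + C
b + b ++ num + num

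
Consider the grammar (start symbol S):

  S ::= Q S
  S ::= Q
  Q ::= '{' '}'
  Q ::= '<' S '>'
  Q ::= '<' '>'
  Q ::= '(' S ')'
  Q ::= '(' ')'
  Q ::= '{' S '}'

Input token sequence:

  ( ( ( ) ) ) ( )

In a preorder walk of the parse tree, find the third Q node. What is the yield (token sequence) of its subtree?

[S [Q ( [S [Q ( [S [Q ( )]] )]] )] [S [Q ( )]]]

( )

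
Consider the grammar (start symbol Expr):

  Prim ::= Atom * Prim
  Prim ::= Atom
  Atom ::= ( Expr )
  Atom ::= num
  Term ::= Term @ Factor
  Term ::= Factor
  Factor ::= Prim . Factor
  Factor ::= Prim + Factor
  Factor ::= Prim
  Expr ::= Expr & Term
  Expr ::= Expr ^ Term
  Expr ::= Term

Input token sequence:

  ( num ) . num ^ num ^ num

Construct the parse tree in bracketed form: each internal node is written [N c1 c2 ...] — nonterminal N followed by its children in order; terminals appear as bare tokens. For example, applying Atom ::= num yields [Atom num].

[Expr [Expr [Expr [Term [Factor [Prim [Atom ( [Expr [Term [Factor [Prim [Atom num]]]]] )]] . [Factor [Prim [Atom num]]]]]] ^ [Term [Factor [Prim [Atom num]]]]] ^ [Term [Factor [Prim [Atom num]]]]]

Expr
Expr ^ Term
Expr ^ Term ^ Term
Term ^ Term ^ Term
Factor ^ Term ^ Term
Prim . Factor ^ Term ^ Term
Atom . Factor ^ Term ^ Term
( Expr ) . Factor ^ Term ^ Term
( Term ) . Factor ^ Term ^ Term
( Factor ) . Factor ^ Term ^ Term
( Prim ) . Factor ^ Term ^ Term
( Atom ) . Factor ^ Term ^ Term
( num ) . Factor ^ Term ^ Term
( num ) . Prim ^ Term ^ Term
( num ) . Atom ^ Term ^ Term
( num ) . num ^ Term ^ Term
( num ) . num ^ Factor ^ Term
( num ) . num ^ Prim ^ Term
( num ) . num ^ Atom ^ Term
( num ) . num ^ num ^ Term
( num ) . num ^ num ^ Factor
( num ) . num ^ num ^ Prim
( num ) . num ^ num ^ Atom
( num ) . num ^ num ^ num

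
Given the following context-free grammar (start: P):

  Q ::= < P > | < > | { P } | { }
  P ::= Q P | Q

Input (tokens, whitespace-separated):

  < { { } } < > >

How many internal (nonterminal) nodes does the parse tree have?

8

[P [Q < [P [Q { [P [Q { }]] }] [P [Q < >]]] >]]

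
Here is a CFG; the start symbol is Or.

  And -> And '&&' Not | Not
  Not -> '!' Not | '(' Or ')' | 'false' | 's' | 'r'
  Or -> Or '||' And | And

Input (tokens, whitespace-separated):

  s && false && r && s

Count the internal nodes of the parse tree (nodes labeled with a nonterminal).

[Or [And [And [And [And [Not s]] && [Not false]] && [Not r]] && [Not s]]]

9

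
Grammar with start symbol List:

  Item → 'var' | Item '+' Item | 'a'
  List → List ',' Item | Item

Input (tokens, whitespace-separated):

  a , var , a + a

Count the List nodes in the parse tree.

3

[List [List [List [Item a]] , [Item var]] , [Item [Item a] + [Item a]]]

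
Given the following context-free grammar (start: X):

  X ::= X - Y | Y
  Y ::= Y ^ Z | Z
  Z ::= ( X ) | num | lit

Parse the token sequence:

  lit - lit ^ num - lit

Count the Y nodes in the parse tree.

[X [X [X [Y [Z lit]]] - [Y [Y [Z lit]] ^ [Z num]]] - [Y [Z lit]]]

4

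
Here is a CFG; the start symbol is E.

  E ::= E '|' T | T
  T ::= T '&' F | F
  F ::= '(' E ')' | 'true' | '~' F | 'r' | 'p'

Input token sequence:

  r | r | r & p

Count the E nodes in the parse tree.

3

[E [E [E [T [F r]]] | [T [F r]]] | [T [T [F r]] & [F p]]]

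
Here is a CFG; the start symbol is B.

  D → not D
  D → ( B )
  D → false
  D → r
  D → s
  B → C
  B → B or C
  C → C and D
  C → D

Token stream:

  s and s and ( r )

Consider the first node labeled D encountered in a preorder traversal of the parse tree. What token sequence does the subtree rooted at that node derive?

[B [C [C [C [D s]] and [D s]] and [D ( [B [C [D r]]] )]]]

s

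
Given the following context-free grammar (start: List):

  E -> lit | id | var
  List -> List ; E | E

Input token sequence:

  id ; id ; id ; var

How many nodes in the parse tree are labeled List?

4

[List [List [List [List [E id]] ; [E id]] ; [E id]] ; [E var]]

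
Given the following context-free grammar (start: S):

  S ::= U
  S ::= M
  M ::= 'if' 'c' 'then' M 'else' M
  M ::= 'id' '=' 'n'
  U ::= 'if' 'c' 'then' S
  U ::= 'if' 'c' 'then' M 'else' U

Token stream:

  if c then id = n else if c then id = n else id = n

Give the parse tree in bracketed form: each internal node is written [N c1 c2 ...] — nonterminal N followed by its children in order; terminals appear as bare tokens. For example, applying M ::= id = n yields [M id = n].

S
M
if c then M else M
if c then id = n else M
if c then id = n else if c then M else M
if c then id = n else if c then id = n else M
if c then id = n else if c then id = n else id = n

[S [M if c then [M id = n] else [M if c then [M id = n] else [M id = n]]]]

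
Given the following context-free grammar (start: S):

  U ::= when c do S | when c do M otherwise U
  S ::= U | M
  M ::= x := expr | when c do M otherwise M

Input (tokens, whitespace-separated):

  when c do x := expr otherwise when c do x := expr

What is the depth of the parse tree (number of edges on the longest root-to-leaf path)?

5

[S [U when c do [M x := expr] otherwise [U when c do [S [M x := expr]]]]]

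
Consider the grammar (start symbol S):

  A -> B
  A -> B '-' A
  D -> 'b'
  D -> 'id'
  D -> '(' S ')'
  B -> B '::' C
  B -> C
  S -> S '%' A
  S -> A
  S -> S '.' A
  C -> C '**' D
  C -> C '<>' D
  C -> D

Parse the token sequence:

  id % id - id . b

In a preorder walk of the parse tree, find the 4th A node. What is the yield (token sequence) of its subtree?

[S [S [S [A [B [C [D id]]]]] % [A [B [C [D id]]] - [A [B [C [D id]]]]]] . [A [B [C [D b]]]]]

b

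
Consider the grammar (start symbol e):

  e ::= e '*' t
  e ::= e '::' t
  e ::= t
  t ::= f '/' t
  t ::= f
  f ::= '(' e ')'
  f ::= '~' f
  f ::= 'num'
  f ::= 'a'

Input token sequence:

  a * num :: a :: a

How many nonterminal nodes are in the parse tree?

[e [e [e [e [t [f a]]] * [t [f num]]] :: [t [f a]]] :: [t [f a]]]

12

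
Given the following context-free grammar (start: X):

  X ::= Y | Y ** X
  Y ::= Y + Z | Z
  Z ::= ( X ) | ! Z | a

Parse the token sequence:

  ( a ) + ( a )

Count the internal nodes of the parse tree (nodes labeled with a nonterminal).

11

[X [Y [Y [Z ( [X [Y [Z a]]] )]] + [Z ( [X [Y [Z a]]] )]]]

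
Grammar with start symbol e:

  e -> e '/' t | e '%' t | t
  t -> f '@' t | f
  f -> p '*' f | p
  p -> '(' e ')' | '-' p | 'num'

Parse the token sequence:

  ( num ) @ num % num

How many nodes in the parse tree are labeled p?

4

[e [e [t [f [p ( [e [t [f [p num]]]] )]] @ [t [f [p num]]]]] % [t [f [p num]]]]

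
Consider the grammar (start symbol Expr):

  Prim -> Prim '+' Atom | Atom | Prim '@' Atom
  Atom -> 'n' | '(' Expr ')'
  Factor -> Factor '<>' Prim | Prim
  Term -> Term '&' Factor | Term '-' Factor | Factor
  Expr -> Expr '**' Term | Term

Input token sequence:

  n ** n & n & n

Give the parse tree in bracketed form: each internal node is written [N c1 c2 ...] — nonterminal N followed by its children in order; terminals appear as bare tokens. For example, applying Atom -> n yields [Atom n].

[Expr [Expr [Term [Factor [Prim [Atom n]]]]] ** [Term [Term [Term [Factor [Prim [Atom n]]]] & [Factor [Prim [Atom n]]]] & [Factor [Prim [Atom n]]]]]

Expr
Expr ** Term
Term ** Term
Factor ** Term
Prim ** Term
Atom ** Term
n ** Term
n ** Term & Factor
n ** Term & Factor & Factor
n ** Factor & Factor & Factor
n ** Prim & Factor & Factor
n ** Atom & Factor & Factor
n ** n & Factor & Factor
n ** n & Prim & Factor
n ** n & Atom & Factor
n ** n & n & Factor
n ** n & n & Prim
n ** n & n & Atom
n ** n & n & n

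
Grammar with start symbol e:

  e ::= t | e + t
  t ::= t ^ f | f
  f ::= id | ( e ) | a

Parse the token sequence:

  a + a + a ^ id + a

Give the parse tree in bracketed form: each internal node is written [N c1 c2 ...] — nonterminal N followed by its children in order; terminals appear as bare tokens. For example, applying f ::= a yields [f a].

e
e + t
e + t + t
e + t + t + t
t + t + t + t
f + t + t + t
a + t + t + t
a + f + t + t
a + a + t + t
a + a + t ^ f + t
a + a + f ^ f + t
a + a + a ^ f + t
a + a + a ^ id + t
a + a + a ^ id + f
a + a + a ^ id + a

[e [e [e [e [t [f a]]] + [t [f a]]] + [t [t [f a]] ^ [f id]]] + [t [f a]]]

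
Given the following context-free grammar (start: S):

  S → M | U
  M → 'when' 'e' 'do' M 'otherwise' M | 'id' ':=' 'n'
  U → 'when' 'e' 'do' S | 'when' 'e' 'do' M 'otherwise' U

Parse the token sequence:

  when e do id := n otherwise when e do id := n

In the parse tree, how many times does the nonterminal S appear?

2

[S [U when e do [M id := n] otherwise [U when e do [S [M id := n]]]]]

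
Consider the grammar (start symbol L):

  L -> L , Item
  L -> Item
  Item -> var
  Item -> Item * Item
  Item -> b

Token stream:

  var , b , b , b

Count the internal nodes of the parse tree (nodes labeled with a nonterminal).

8

[L [L [L [L [Item var]] , [Item b]] , [Item b]] , [Item b]]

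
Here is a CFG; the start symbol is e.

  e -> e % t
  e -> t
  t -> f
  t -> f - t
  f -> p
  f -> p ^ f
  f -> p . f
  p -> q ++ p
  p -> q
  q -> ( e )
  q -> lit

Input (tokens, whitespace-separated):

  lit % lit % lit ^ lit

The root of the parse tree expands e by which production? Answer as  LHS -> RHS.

[e [e [e [t [f [p [q lit]]]]] % [t [f [p [q lit]]]]] % [t [f [p [q lit]] ^ [f [p [q lit]]]]]]

e -> e % t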